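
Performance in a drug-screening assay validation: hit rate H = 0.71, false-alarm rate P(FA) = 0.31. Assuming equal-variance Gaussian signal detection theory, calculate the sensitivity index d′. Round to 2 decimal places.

d′ = 1.05

Φ⁻¹(H) = Φ⁻¹(0.71) = 0.553
Φ⁻¹(FA) = Φ⁻¹(0.31) = -0.496
d' = z(H) − z(FA) = 0.553 − (-0.496) = 1.049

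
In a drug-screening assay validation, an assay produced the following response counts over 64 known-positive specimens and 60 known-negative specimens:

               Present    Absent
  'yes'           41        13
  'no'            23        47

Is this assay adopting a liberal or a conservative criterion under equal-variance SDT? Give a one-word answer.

conservative

z(H) = 0.360, z(FA) = -0.784
c = −½·(z(H) + z(FA)) = 0.212
c > 0 → conservative criterion (biased toward responding “no”).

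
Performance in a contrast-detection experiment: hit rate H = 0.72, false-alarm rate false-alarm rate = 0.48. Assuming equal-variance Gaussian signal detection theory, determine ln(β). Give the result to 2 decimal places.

z(H) = 0.583
z(FA) = -0.050
ln β = −½·[z(H)² − z(FA)²] = −0.5 × (0.340 − 0.003) = -0.1685

ln β = -0.17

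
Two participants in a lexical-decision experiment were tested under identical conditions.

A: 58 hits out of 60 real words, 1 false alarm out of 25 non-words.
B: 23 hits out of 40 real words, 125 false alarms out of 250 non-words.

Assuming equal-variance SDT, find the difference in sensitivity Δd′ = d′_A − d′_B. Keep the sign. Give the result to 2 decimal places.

Δd′ = 3.40

A: z(0.9667) = 1.834, z(0.0400) = -1.751, d' = 3.585
B: z(0.5750) = 0.189, z(0.5000) = 0.000, d' = 0.189
Δd' = d'_A − d'_B = 3.585 − 0.189 = 3.396
A has the higher sensitivity.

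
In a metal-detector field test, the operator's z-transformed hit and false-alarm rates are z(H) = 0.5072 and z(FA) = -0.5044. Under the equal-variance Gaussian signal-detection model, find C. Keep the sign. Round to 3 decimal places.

C = -0.001

c = −½·[z(H) + z(FA)] = −½·(0.5072 + (-0.5044)) = -0.0014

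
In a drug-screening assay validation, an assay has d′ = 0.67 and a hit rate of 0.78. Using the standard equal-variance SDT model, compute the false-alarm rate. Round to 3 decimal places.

false-alarm rate = 0.541

z(hit rate) = z(0.78) = 0.7722
z(FA) = z(H) − d' = 0.7722 − 0.67 = 0.1022
false-alarm rate = Φ(0.1022) = 0.5407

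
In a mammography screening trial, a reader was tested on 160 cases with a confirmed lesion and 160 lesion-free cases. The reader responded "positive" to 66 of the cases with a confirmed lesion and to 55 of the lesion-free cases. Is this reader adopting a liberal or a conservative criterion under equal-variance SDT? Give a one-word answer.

z(H) = -0.221, z(FA) = -0.402
c = −½·(z(H) + z(FA)) = 0.3115
c > 0 → conservative criterion (biased toward responding “no”).

conservative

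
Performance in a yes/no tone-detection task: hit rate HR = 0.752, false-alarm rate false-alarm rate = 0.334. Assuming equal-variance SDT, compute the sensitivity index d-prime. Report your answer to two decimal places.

d-prime = 1.11

Φ⁻¹(H) = 0.6808
Φ⁻¹(FA) = -0.4289
d' = z(H) − z(FA) = 0.6808 − (-0.4289) = 1.1097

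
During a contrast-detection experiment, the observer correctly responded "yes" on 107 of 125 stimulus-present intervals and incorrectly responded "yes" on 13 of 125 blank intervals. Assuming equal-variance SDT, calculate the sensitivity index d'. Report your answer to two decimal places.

H = 107/125 = 0.8560
FA = 13/125 = 0.1040
z(H) = z(0.8560) = 1.0625
z(FA) = z(0.1040) = -1.2591
d' = z(H) − z(FA) = 1.0625 − (-1.2591) = 2.3216

d' = 2.32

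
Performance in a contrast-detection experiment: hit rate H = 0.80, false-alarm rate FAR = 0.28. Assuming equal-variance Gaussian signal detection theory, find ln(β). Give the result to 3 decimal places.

ln β = -0.184

z(H) = z(0.80) = 0.8416
z(FA) = z(0.28) = -0.5828
ln β = −½·[z(H)² − z(FA)²] = −0.5 × (0.7083 − 0.3397) = -0.1843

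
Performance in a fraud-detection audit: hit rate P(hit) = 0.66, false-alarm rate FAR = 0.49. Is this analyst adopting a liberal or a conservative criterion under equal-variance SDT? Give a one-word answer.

z(H) = 0.412, z(FA) = -0.025
c = −½·(z(H) + z(FA)) = -0.1935
c < 0 → liberal criterion (biased toward responding “yes”).

liberal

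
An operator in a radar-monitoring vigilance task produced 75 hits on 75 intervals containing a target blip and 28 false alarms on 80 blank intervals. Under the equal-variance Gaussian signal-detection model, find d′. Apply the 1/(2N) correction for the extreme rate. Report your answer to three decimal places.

The hit rate is 75/75 = 1, so apply the 1/(2N) correction: H → 1 − 1/(2·75) = 0.99333.
z(H) = z(0.99333) = 2.4746
z(FA) = z(0.35000) = -0.3853
d' = 2.4746 − (-0.3853) = 2.8599

d′ = 2.860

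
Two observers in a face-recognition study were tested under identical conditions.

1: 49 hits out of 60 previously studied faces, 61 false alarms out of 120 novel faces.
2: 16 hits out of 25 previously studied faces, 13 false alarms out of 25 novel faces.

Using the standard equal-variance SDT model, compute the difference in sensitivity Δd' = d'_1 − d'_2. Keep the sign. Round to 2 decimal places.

1: z(0.8167) = 0.903, z(0.5083) = 0.021, d' = 0.882
2: z(0.6400) = 0.358, z(0.5200) = 0.050, d' = 0.308
Δd' = d'_1 − d'_2 = 0.882 − 0.308 = 0.574
1 has the higher sensitivity.

Δd' = 0.57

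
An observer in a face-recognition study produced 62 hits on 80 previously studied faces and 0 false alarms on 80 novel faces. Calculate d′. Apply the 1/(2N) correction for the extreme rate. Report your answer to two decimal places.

d′ = 3.25

The false-alarm rate is 0/80 = 0, so apply the 1/(2N) correction: FA → 1/(2·80) = 0.00625.
z(H) = z(0.77500) = 0.755
z(FA) = z(0.00625) = -2.498
d' = 0.755 − (-2.498) = 3.253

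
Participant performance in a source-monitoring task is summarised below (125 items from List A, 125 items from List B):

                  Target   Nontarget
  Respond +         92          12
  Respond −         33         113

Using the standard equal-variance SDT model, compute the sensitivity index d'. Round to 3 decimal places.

H = 92/125 = 0.7360
FA = 12/125 = 0.0960
Φ⁻¹(H) = 0.6311
Φ⁻¹(FA) = -1.3047
d' = z(H) − z(FA) = 0.6311 − (-1.3047) = 1.9358

d' = 1.936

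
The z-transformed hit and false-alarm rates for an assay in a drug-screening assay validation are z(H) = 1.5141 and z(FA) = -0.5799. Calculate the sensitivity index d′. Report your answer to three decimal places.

d' = z(H) − z(FA) = 1.5141 − (-0.5799) = 2.0940

d′ = 2.094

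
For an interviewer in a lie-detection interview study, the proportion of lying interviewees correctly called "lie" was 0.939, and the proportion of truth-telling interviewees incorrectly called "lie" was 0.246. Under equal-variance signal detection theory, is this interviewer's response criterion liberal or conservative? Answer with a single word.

liberal

z(H) = 1.546, z(FA) = -0.687
c = −½·(z(H) + z(FA)) = -0.4295
c < 0 → liberal criterion (biased toward responding “yes”).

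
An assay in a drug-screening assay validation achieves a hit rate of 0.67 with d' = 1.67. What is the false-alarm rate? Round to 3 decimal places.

false-alarm rate = 0.109

z(hit rate) = z(0.67) = 0.4399
z(FA) = z(H) − d' = 0.4399 − 1.67 = -1.2301
false-alarm rate = Φ(-1.2301) = 0.1093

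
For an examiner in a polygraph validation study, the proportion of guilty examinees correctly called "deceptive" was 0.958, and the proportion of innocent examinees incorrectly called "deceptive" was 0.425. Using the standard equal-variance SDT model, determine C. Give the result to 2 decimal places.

C = -0.77

Φ⁻¹(H) = 1.7279
Φ⁻¹(FA) = -0.1891
c = −½·[z(H) + z(FA)] = −0.5 × (1.7279 + (-0.1891)) = -0.7694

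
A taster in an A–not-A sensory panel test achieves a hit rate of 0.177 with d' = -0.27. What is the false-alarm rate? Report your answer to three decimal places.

false-alarm rate = 0.256

z(hit rate) = z(0.177) = -0.9269
z(FA) = z(H) − d' = -0.9269 − (-0.27) = -0.6569
false-alarm rate = Φ(-0.6569) = 0.2556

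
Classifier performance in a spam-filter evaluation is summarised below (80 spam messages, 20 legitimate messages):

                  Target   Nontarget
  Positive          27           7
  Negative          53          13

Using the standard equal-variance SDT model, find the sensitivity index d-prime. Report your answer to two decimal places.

d-prime = -0.03

H = 27/80 = 0.3375
FA = 7/20 = 0.3500
Φ⁻¹(H) = -0.4193
Φ⁻¹(FA) = -0.3853
d' = z(H) − z(FA) = -0.4193 − (-0.3853) = -0.0340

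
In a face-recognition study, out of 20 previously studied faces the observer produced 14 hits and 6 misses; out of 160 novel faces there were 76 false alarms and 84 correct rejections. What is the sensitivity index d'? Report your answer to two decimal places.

d' = 0.59

H = 14/20 = 0.7000
FA = 76/160 = 0.4750
Φ⁻¹(H) = Φ⁻¹(0.7000) = 0.5244
Φ⁻¹(FA) = Φ⁻¹(0.4750) = -0.0627
d' = z(H) − z(FA) = 0.5244 − (-0.0627) = 0.5871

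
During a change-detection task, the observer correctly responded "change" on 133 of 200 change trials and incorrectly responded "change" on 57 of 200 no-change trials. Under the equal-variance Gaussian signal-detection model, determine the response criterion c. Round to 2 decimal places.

c = 0.07

H = 133/200 = 0.6650
FA = 57/200 = 0.2850
z(0.6650) = 0.4261, z(0.2850) = -0.5681
c = −½·[z(H) + z(FA)] = −0.5 × (0.4261 + (-0.5681)) = 0.0710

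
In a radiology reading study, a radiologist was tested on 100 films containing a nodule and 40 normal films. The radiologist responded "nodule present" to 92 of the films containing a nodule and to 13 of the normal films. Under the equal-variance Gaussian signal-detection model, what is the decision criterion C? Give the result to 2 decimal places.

H = 92/100 = 0.9200
FA = 13/40 = 0.3250
Φ⁻¹(H) = Φ⁻¹(0.9200) = 1.4051
Φ⁻¹(FA) = Φ⁻¹(0.3250) = -0.4538
c = −½·[z(H) + z(FA)] = −0.5 × (1.4051 + (-0.4538)) = -0.47565

C = -0.48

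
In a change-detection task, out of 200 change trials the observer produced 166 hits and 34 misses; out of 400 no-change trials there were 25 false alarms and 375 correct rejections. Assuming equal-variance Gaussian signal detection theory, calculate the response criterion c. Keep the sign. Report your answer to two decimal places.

H = 166/200 = 0.8300
FA = 25/400 = 0.0625
z(H) = 0.954
z(FA) = -1.534
c = −½·[z(H) + z(FA)] = −0.5 × (0.954 + (-1.534)) = 0.290

c = 0.29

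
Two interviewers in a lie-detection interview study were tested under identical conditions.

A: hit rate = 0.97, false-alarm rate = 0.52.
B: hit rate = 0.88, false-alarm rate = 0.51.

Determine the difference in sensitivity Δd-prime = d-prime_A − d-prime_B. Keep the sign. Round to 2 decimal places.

A: z(0.97) = 1.881, z(0.52) = 0.050, d' = 1.831
B: z(0.88) = 1.175, z(0.51) = 0.025, d' = 1.150
Δd' = d'_A − d'_B = 1.831 − 1.150 = 0.681
A has the higher sensitivity.

Δd-prime = 0.68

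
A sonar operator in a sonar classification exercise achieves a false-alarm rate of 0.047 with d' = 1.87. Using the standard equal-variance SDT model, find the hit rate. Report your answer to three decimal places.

z(false-alarm rate) = z(0.047) = -1.6747
z(H) = z(FA) + d' = -1.6747 + 1.87 = 0.1953
hit rate = Φ(0.1953) = 0.5774

hit rate = 0.577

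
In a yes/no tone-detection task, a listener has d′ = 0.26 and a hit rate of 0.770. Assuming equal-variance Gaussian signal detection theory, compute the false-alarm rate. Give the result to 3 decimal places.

z(hit rate) = z(0.770) = 0.7388
z(FA) = z(H) − d' = 0.7388 − 0.26 = 0.4788
false-alarm rate = Φ(0.4788) = 0.6840

false-alarm rate = 0.684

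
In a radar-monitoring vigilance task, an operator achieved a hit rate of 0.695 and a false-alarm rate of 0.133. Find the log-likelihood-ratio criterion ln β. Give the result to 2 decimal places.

ln β = 0.49

z(0.695) = 0.510, z(0.133) = -1.112
ln β = −½·[z(H)² − z(FA)²] = −0.5 × (0.260 − 1.237) = 0.4885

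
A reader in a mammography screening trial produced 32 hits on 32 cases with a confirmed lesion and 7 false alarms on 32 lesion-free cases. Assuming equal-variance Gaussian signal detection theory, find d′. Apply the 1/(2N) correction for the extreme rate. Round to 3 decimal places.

The hit rate is 32/32 = 1, so apply the 1/(2N) correction: H → 1 − 1/(2·32) = 0.98438.
z(H) = z(0.98438) = 2.1540
z(FA) = z(0.21875) = -0.7764
d' = 2.1540 − (-0.7764) = 2.9304

d′ = 2.930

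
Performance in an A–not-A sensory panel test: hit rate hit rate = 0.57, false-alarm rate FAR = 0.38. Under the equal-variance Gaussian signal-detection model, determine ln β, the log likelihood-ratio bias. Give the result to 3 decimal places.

ln β = 0.031

Φ⁻¹(H) = 0.1764
Φ⁻¹(FA) = -0.3055
ln β = −½·[z(H)² − z(FA)²] = −0.5 × (0.0311 − 0.0933) = 0.0311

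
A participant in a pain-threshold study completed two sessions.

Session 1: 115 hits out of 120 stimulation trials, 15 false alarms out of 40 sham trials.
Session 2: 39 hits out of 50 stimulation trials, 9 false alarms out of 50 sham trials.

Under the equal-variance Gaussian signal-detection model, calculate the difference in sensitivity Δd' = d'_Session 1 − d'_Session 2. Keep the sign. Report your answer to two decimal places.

Δd' = 0.36

Session 1: z(0.9583) = 1.731, z(0.3750) = -0.319, d' = 2.050
Session 2: z(0.7800) = 0.772, z(0.1800) = -0.915, d' = 1.687
Δd' = d'_Session 1 − d'_Session 2 = 2.050 − 1.687 = 0.363
Session 1 has the higher sensitivity.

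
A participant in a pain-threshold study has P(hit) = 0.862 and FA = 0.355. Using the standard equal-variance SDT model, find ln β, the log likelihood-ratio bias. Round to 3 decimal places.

ln β = -0.524

z(0.862) = 1.0893, z(0.355) = -0.3719
ln β = −½·[z(H)² − z(FA)²] = −0.5 × (1.1866 − 0.1383) = -0.52415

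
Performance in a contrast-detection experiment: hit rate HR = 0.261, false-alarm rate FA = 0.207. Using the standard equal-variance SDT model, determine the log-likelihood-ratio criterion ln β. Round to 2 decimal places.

ln β = 0.13

z(H) = -0.640
z(FA) = -0.817
ln β = −½·[z(H)² − z(FA)²] = −0.5 × (0.410 − 0.667) = 0.1285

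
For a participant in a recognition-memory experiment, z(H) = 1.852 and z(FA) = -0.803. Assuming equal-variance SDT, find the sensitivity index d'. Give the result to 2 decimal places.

d' = z(H) − z(FA) = 1.852 − (-0.803) = 2.655

d' = 2.66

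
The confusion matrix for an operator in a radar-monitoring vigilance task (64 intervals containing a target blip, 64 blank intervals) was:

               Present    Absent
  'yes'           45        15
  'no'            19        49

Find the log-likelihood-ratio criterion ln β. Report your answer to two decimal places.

ln β = 0.12

H = 45/64 = 0.7031
FA = 15/64 = 0.2344
Φ⁻¹(H) = 0.533
Φ⁻¹(FA) = -0.724
ln β = −½·[z(H)² − z(FA)²] = −0.5 × (0.284 − 0.524) = 0.120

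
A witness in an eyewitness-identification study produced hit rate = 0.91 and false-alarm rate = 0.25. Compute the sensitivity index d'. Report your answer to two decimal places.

d' = 2.02

z(H) = z(0.91) = 1.341
z(FA) = z(0.25) = -0.674
d' = z(H) − z(FA) = 1.341 − (-0.674) = 2.015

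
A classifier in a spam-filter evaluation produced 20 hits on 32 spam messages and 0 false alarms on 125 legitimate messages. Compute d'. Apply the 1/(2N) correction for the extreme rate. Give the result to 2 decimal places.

The false-alarm rate is 0/125 = 0, so apply the 1/(2N) correction: FA → 1/(2·125) = 0.00400.
z(H) = z(0.62500) = 0.319
z(FA) = z(0.00400) = -2.652
d' = 0.319 − (-2.652) = 2.971

d' = 2.97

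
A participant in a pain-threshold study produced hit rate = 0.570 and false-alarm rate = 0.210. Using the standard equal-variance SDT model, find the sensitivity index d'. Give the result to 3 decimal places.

d' = 0.983

z(H) = 0.1764
z(FA) = -0.8064
d' = z(H) − z(FA) = 0.1764 − (-0.8064) = 0.9828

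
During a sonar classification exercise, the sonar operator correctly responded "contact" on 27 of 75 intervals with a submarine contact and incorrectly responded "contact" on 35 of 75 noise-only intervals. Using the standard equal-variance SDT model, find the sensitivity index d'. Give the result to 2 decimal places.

H = 27/75 = 0.3600
FA = 35/75 = 0.4667
z(H) = z(0.3600) = -0.358
z(FA) = z(0.4667) = -0.084
d' = z(H) − z(FA) = -0.358 − (-0.084) = -0.274

d' = -0.27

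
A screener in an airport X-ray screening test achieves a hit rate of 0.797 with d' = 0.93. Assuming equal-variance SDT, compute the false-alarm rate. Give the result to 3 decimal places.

z(hit rate) = z(0.797) = 0.8310
z(FA) = z(H) − d' = 0.8310 − 0.93 = -0.0990
false-alarm rate = Φ(-0.0990) = 0.4606

false-alarm rate = 0.461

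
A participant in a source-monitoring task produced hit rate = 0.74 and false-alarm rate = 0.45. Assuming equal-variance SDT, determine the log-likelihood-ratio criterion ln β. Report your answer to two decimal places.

ln β = -0.20

z(H) = z(0.74) = 0.643
z(FA) = z(0.45) = -0.126
ln β = −½·[z(H)² − z(FA)²] = −0.5 × (0.413 − 0.016) = -0.1985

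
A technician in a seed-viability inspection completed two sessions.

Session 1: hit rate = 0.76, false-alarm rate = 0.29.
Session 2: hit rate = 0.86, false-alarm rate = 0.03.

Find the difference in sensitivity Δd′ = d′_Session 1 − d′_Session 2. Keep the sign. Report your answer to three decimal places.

Δd′ = -1.701

Session 1: z(0.76) = 0.7063, z(0.29) = -0.5534, d' = 1.2597
Session 2: z(0.86) = 1.0803, z(0.03) = -1.8808, d' = 2.9611
Δd' = d'_Session 1 − d'_Session 2 = 1.2597 − 2.9611 = -1.7014
Session 2 has the higher sensitivity.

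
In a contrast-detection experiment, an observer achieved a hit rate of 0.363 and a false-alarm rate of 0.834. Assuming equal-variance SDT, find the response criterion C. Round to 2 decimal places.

C = -0.31

z(H) = -0.350
z(FA) = 0.970
c = −½·[z(H) + z(FA)] = −0.5 × (-0.350 + 0.970) = -0.310
c < 0: the observer has a liberal response bias.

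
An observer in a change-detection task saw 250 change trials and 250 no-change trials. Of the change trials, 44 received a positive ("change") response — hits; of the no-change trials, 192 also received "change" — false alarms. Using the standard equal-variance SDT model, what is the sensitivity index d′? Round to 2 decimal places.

H = 44/250 = 0.1760
FA = 192/250 = 0.7680
Φ⁻¹(H) = Φ⁻¹(0.1760) = -0.9307
Φ⁻¹(FA) = Φ⁻¹(0.7680) = 0.7323
d' = z(H) − z(FA) = -0.9307 − 0.7323 = -1.6630

d′ = -1.66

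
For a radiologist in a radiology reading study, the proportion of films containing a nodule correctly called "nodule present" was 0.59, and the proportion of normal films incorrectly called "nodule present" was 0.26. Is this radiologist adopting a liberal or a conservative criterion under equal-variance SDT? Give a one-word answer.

z(H) = 0.228, z(FA) = -0.643
c = −½·(z(H) + z(FA)) = 0.2075
c > 0 → conservative criterion (biased toward responding “no”).

conservative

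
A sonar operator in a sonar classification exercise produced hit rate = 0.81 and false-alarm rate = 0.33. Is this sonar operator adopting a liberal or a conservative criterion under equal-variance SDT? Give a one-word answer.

z(H) = 0.878, z(FA) = -0.440
c = −½·(z(H) + z(FA)) = -0.219
c < 0 → liberal criterion (biased toward responding “yes”).

liberal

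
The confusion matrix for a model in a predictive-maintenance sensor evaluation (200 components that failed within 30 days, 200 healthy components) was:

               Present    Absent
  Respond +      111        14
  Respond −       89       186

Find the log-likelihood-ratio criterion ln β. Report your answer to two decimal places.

ln β = 1.08

H = 111/200 = 0.5550
FA = 14/200 = 0.0700
z(H) = z(0.5550) = 0.138
z(FA) = z(0.0700) = -1.476
ln β = −½·[z(H)² − z(FA)²] = −0.5 × (0.019 − 2.179) = 1.080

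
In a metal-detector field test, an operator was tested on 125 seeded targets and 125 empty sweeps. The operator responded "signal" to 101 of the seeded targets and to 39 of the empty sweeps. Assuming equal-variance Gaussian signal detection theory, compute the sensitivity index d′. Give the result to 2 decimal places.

H = 101/125 = 0.8080
FA = 39/125 = 0.3120
Φ⁻¹(H) = 0.871
Φ⁻¹(FA) = -0.490
d' = z(H) − z(FA) = 0.871 − (-0.490) = 1.361

d′ = 1.36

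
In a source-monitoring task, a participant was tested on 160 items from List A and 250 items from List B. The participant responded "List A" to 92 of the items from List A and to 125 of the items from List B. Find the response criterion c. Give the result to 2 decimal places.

c = -0.09

H = 92/160 = 0.5750
FA = 125/250 = 0.5000
z(H) = z(0.5750) = 0.1891
z(FA) = z(0.5000) = 0.0000
c = −½·[z(H) + z(FA)] = −0.5 × (0.1891 + 0.0000) = -0.09455
c < 0: the participant has a liberal response bias.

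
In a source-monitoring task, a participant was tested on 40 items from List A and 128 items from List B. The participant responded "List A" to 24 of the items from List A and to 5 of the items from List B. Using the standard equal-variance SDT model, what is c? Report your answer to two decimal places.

H = 24/40 = 0.6000
FA = 5/128 = 0.0391
z(H) = z(0.6000) = 0.2533
z(FA) = z(0.0391) = -1.7612
c = −½·[z(H) + z(FA)] = −0.5 × (0.2533 + (-1.7612)) = 0.75395
c > 0: the participant has a conservative response bias.

c = 0.75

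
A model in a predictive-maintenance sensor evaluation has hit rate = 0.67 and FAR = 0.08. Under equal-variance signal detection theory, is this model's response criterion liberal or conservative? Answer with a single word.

conservative

z(H) = 0.440, z(FA) = -1.405
c = −½·(z(H) + z(FA)) = 0.4825
c > 0 → conservative criterion (biased toward responding “no”).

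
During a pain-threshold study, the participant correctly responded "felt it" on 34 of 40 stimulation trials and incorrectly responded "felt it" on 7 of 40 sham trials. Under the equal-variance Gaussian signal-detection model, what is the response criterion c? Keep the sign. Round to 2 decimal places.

H = 34/40 = 0.8500
FA = 7/40 = 0.1750
z(H) = z(0.8500) = 1.0364
z(FA) = z(0.1750) = -0.9346
c = −½·[z(H) + z(FA)] = −0.5 × (1.0364 + (-0.9346)) = -0.0509
c < 0: the participant has a liberal response bias.

c = -0.05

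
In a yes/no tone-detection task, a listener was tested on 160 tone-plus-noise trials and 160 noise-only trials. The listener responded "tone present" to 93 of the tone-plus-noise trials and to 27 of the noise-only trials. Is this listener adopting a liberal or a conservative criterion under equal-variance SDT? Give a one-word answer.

conservative

z(H) = 0.205, z(FA) = -0.959
c = −½·(z(H) + z(FA)) = 0.377
c > 0 → conservative criterion (biased toward responding “no”).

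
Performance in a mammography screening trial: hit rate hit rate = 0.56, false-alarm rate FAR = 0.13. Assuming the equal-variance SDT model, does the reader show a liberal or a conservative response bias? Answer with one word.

z(H) = 0.151, z(FA) = -1.126
c = −½·(z(H) + z(FA)) = 0.4875
c > 0 → conservative criterion (biased toward responding “no”).

conservative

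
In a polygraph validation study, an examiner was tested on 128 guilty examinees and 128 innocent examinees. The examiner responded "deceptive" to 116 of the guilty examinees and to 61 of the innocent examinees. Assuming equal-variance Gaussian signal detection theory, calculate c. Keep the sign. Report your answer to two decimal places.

c = -0.63

H = 116/128 = 0.9062
FA = 61/128 = 0.4766
z(0.9062) = 1.318, z(0.4766) = -0.059
c = −½·[z(H) + z(FA)] = −0.5 × (1.318 + (-0.059)) = -0.6295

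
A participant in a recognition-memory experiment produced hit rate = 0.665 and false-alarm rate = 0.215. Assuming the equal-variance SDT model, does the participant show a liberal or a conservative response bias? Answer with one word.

conservative

z(H) = 0.426, z(FA) = -0.789
c = −½·(z(H) + z(FA)) = 0.1815
c > 0 → conservative criterion (biased toward responding “no”).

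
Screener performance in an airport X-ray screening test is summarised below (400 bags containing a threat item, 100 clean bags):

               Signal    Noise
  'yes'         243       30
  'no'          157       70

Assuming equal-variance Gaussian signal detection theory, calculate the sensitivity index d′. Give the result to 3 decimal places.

d′ = 0.797

H = 243/400 = 0.6075
FA = 30/100 = 0.3000
Φ⁻¹(0.6075) = 0.2728, Φ⁻¹(0.3000) = -0.5244
d' = z(H) − z(FA) = 0.2728 − (-0.5244) = 0.7972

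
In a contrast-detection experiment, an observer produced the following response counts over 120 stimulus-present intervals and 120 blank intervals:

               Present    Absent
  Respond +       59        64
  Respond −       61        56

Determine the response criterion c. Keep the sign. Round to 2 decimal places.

c = -0.03

H = 59/120 = 0.4917
FA = 64/120 = 0.5333
z(0.4917) = -0.021, z(0.5333) = 0.084
c = −½·[z(H) + z(FA)] = −0.5 × (-0.021 + 0.084) = -0.0315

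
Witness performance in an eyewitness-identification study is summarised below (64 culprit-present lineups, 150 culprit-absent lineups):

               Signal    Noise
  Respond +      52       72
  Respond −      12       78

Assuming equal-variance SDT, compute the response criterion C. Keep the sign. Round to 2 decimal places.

C = -0.42

H = 52/64 = 0.8125
FA = 72/150 = 0.4800
Φ⁻¹(H) = 0.8871
Φ⁻¹(FA) = -0.0502
c = −½·[z(H) + z(FA)] = −0.5 × (0.8871 + (-0.0502)) = -0.41845
c < 0: the witness has a liberal response bias.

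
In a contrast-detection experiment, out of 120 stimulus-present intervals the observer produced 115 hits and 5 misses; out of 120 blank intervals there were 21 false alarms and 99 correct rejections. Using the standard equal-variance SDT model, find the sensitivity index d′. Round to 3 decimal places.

H = 115/120 = 0.9583
FA = 21/120 = 0.1750
z(0.9583) = 1.7313, z(0.1750) = -0.9346
d' = z(H) − z(FA) = 1.7313 − (-0.9346) = 2.6659

d′ = 2.666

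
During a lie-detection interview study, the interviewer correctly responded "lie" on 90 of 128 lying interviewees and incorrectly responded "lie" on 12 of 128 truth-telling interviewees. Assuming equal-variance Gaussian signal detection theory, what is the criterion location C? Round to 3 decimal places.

H = 90/128 = 0.7031
FA = 12/128 = 0.0938
z(0.7031) = 0.5333, z(0.0938) = -1.3177
c = −½·[z(H) + z(FA)] = −0.5 × (0.5333 + (-1.3177)) = 0.3922
c > 0: the interviewer has a conservative response bias.

C = 0.392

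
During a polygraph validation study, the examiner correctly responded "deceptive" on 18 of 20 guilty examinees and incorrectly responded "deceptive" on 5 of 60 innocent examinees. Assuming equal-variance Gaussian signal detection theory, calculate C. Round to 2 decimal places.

H = 18/20 = 0.9000
FA = 5/60 = 0.0833
z(0.9000) = 1.2816, z(0.0833) = -1.3832
c = −½·[z(H) + z(FA)] = −0.5 × (1.2816 + (-1.3832)) = 0.0508
c > 0: the examiner has a conservative response bias.

C = 0.05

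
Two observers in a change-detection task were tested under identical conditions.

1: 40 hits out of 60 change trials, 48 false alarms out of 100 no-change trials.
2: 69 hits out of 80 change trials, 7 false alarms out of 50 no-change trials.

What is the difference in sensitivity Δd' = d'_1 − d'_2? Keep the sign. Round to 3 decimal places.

1: z(0.6667) = 0.4308, z(0.4800) = -0.0502, d' = 0.4810
2: z(0.8625) = 1.0916, z(0.1400) = -1.0803, d' = 2.1719
Δd' = d'_1 − d'_2 = 0.4810 − 2.1719 = -1.6909
2 has the higher sensitivity.

Δd' = -1.691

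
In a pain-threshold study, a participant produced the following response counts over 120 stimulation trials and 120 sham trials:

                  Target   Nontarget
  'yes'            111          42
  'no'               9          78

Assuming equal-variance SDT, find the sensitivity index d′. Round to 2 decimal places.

d′ = 1.82

H = 111/120 = 0.9250
FA = 42/120 = 0.3500
z(H) = 1.4395
z(FA) = -0.3853
d' = z(H) − z(FA) = 1.4395 − (-0.3853) = 1.8248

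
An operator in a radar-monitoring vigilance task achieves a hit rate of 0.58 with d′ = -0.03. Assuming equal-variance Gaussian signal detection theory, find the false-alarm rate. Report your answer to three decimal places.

false-alarm rate = 0.592

z(hit rate) = z(0.58) = 0.2019
z(FA) = z(H) − d' = 0.2019 − (-0.03) = 0.2319
false-alarm rate = Φ(0.2319) = 0.5917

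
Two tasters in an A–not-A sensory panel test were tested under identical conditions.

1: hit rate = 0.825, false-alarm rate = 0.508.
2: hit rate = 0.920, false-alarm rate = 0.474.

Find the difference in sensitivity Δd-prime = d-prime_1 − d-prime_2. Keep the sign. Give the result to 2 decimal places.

1: z(0.825) = 0.935, z(0.508) = 0.020, d' = 0.915
2: z(0.920) = 1.405, z(0.474) = -0.065, d' = 1.470
Δd' = d'_1 − d'_2 = 0.915 − 1.470 = -0.555
2 has the higher sensitivity.

Δd-prime = -0.56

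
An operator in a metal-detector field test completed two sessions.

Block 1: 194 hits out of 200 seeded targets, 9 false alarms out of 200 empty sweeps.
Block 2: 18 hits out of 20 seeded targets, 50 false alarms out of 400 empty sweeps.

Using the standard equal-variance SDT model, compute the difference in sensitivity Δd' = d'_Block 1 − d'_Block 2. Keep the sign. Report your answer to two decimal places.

Δd' = 1.14

Block 1: z(0.9700) = 1.881, z(0.0450) = -1.695, d' = 3.576
Block 2: z(0.9000) = 1.282, z(0.1250) = -1.150, d' = 2.432
Δd' = d'_Block 1 − d'_Block 2 = 3.576 − 2.432 = 1.144
Block 1 has the higher sensitivity.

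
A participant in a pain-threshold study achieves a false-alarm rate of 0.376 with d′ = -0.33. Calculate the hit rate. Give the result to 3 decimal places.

hit rate = 0.259

z(false-alarm rate) = z(0.376) = -0.3160
z(H) = z(FA) + d' = -0.3160 + (-0.33) = -0.6460
hit rate = Φ(-0.6460) = 0.2591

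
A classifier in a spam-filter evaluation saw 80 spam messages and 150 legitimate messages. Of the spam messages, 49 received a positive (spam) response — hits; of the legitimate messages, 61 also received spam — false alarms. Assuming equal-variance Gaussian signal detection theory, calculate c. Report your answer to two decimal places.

c = -0.02

H = 49/80 = 0.6125
FA = 61/150 = 0.4067
z(0.6125) = 0.2858, z(0.4067) = -0.2360
c = −½·[z(H) + z(FA)] = −0.5 × (0.2858 + (-0.2360)) = -0.0249
c < 0: the classifier has a liberal response bias.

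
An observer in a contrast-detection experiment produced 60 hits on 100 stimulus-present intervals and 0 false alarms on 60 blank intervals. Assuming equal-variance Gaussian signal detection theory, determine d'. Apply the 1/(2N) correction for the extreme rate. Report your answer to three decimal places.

The false-alarm rate is 0/60 = 0, so apply the 1/(2N) correction: FA → 1/(2·60) = 0.00833.
z(H) = z(0.60000) = 0.2533
z(FA) = z(0.00833) = -2.3941
d' = 0.2533 − (-2.3941) = 2.6474

d' = 2.647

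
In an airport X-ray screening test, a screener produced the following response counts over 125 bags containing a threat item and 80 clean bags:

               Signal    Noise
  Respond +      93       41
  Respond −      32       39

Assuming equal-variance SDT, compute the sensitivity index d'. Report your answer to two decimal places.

d' = 0.62

H = 93/125 = 0.7440
FA = 41/80 = 0.5125
z(0.7440) = 0.6557, z(0.5125) = 0.0313
d' = z(H) − z(FA) = 0.6557 − 0.0313 = 0.6244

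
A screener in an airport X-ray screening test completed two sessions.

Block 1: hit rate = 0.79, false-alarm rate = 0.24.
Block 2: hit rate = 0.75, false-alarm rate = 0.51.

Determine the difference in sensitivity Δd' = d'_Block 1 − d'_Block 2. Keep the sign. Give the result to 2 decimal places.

Block 1: z(0.79) = 0.806, z(0.24) = -0.706, d' = 1.512
Block 2: z(0.75) = 0.674, z(0.51) = 0.025, d' = 0.649
Δd' = d'_Block 1 − d'_Block 2 = 1.512 − 0.649 = 0.863
Block 1 has the higher sensitivity.

Δd' = 0.86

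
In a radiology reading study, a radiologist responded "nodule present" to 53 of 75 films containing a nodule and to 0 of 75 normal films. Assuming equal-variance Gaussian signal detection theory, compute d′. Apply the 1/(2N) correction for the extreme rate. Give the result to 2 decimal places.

d′ = 3.02

The false-alarm rate is 0/75 = 0, so apply the 1/(2N) correction: FA → 1/(2·75) = 0.00667.
z(H) = z(0.70667) = 0.544
z(FA) = z(0.00667) = -2.475
d' = 0.544 − (-2.475) = 3.019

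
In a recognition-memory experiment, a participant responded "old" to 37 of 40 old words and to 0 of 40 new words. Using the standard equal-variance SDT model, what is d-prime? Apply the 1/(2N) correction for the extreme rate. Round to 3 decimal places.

d-prime = 3.681

The false-alarm rate is 0/40 = 0, so apply the 1/(2N) correction: FA → 1/(2·40) = 0.01250.
z(H) = z(0.92500) = 1.4395
z(FA) = z(0.01250) = -2.2414
d' = 1.4395 − (-2.2414) = 3.6809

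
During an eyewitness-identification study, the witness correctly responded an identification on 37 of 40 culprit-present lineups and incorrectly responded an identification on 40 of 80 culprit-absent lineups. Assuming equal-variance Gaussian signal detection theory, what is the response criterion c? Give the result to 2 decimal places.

H = 37/40 = 0.9250
FA = 40/80 = 0.5000
z(0.9250) = 1.440, z(0.5000) = 0.000
c = −½·[z(H) + z(FA)] = −0.5 × (1.440 + 0.000) = -0.720

c = -0.72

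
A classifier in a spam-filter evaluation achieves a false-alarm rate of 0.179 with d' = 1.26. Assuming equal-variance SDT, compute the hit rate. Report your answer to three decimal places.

z(false-alarm rate) = z(0.179) = -0.9192
z(H) = z(FA) + d' = -0.9192 + 1.26 = 0.3408
hit rate = Φ(0.3408) = 0.6334

hit rate = 0.633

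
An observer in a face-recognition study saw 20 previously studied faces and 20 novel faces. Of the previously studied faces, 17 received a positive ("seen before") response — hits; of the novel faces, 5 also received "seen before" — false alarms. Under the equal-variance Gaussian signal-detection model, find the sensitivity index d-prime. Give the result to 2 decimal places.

d-prime = 1.71

H = 17/20 = 0.8500
FA = 5/20 = 0.2500
z(H) = z(0.8500) = 1.0364
z(FA) = z(0.2500) = -0.6745
d' = z(H) − z(FA) = 1.0364 − (-0.6745) = 1.7109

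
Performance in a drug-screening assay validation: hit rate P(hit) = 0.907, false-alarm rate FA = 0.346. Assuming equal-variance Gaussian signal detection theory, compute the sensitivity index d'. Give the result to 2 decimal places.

d' = 1.72

z(H) = 1.323
z(FA) = -0.396
d' = z(H) − z(FA) = 1.323 − (-0.396) = 1.719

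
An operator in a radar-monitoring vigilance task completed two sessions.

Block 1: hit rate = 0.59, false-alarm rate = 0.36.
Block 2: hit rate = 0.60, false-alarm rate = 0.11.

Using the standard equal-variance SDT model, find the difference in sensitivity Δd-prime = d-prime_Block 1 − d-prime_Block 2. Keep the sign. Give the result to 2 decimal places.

Δd-prime = -0.89

Block 1: z(0.59) = 0.228, z(0.36) = -0.358, d' = 0.586
Block 2: z(0.60) = 0.253, z(0.11) = -1.227, d' = 1.480
Δd' = d'_Block 1 − d'_Block 2 = 0.586 − 1.480 = -0.894
Block 2 has the higher sensitivity.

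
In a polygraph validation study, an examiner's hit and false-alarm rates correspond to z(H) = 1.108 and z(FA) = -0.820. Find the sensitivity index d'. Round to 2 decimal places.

d' = z(H) − z(FA) = 1.108 − (-0.820) = 1.928

d' = 1.93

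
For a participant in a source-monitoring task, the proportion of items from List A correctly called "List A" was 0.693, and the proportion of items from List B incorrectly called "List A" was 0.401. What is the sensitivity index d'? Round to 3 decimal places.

d' = 0.755

z(0.693) = 0.5044, z(0.401) = -0.2508
d' = z(H) − z(FA) = 0.5044 − (-0.2508) = 0.7552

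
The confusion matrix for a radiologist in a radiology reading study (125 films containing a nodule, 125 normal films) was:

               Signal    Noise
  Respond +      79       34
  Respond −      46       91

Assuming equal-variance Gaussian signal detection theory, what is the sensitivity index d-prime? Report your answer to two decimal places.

d-prime = 0.94

H = 79/125 = 0.6320
FA = 34/125 = 0.2720
z(H) = 0.3372
z(FA) = -0.6068
d' = z(H) − z(FA) = 0.3372 − (-0.6068) = 0.9440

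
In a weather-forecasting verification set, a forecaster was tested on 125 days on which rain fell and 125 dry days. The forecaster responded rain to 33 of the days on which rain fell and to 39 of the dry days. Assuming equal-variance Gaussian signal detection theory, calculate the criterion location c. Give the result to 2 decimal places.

c = 0.56

H = 33/125 = 0.2640
FA = 39/125 = 0.3120
z(H) = -0.6311
z(FA) = -0.4902
c = −½·[z(H) + z(FA)] = −0.5 × (-0.6311 + (-0.4902)) = 0.56065
c > 0: the forecaster has a conservative response bias.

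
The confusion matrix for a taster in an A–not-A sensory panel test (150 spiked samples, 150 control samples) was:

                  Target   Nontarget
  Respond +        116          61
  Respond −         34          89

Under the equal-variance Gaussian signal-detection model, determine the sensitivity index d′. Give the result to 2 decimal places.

H = 116/150 = 0.7733
FA = 61/150 = 0.4067
Φ⁻¹(H) = Φ⁻¹(0.7733) = 0.7498
Φ⁻¹(FA) = Φ⁻¹(0.4067) = -0.2360
d' = z(H) − z(FA) = 0.7498 − (-0.2360) = 0.9858

d′ = 0.99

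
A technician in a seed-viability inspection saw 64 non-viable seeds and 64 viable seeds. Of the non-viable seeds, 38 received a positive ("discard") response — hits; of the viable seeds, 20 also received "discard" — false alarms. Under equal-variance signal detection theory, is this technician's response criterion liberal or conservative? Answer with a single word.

z(H) = 0.237, z(FA) = -0.489
c = −½·(z(H) + z(FA)) = 0.126
c > 0 → conservative criterion (biased toward responding “no”).

conservative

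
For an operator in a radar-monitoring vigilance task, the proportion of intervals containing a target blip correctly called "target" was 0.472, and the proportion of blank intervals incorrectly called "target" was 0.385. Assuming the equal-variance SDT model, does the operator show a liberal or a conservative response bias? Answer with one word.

z(H) = -0.070, z(FA) = -0.292
c = −½·(z(H) + z(FA)) = 0.181
c > 0 → conservative criterion (biased toward responding “no”).

conservative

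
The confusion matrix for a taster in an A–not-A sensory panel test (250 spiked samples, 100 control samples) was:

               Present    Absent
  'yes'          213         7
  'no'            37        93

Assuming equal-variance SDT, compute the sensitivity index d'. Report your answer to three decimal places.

d' = 2.521

H = 213/250 = 0.8520
FA = 7/100 = 0.0700
z(H) = 1.0450
z(FA) = -1.4758
d' = z(H) − z(FA) = 1.0450 − (-1.4758) = 2.5208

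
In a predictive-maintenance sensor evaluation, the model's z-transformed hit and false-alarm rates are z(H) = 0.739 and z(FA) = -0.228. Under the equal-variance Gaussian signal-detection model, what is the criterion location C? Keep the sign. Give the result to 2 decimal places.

c = −½·[z(H) + z(FA)] = −½·(0.739 + (-0.228)) = -0.2555
c < 0: the model has a liberal response bias.

C = -0.26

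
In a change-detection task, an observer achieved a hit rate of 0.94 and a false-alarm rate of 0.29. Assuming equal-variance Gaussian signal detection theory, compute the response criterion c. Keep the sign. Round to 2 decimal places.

c = -0.50

z(H) = z(0.94) = 1.5548
z(FA) = z(0.29) = -0.5534
c = −½·[z(H) + z(FA)] = −0.5 × (1.5548 + (-0.5534)) = -0.5007
c < 0: the observer has a liberal response bias.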